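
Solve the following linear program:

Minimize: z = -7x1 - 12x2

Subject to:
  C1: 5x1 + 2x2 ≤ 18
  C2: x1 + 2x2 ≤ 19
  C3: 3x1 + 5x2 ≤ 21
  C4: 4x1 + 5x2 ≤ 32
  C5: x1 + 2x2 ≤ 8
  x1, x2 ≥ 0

Evaluate the objective at each vertex of the feasible region:
  z(0, 0) = 0
  z(3.6, 0) = -25.2
  z(2.526, 2.684) = -49.89
  z(2, 3) = -50  ←
  z(0, 4) = -48
The minimum is at x1 = 2, x2 = 3.

x1 = 2, x2 = 3, z = -50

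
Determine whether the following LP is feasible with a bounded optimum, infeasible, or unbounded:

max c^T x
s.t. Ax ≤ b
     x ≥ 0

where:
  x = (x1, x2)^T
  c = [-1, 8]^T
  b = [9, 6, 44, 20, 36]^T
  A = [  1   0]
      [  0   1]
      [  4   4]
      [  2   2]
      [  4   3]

Feasible with a bounded optimal solution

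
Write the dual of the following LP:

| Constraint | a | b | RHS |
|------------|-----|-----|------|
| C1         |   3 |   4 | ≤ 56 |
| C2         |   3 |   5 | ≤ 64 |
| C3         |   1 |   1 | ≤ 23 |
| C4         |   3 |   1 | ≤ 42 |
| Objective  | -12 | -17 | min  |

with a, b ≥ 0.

Primal min cᵀx s.t. Ax ≤ b, x ≥ 0  →  Dual max −bᵀy s.t. Aᵀy ≥ −c, y ≥ 0.

Maximize: z = -56y1 - 64y2 - 23y3 - 42y4

Subject to:
  3y1 + 3y2 + y3 + 3y4 ≥ 12
  4y1 + 5y2 + y3 + y4 ≥ 17
  y1, y2, y3, y4 ≥ 0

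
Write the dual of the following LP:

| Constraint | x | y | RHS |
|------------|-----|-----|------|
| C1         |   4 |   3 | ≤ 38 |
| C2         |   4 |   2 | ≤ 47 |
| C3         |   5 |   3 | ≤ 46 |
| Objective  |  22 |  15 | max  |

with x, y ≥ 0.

Primal max cᵀx s.t. Ax ≤ b, x ≥ 0  →  Dual min bᵀy s.t. Aᵀy ≥ c, y ≥ 0.

Minimize: z = 38y1 + 47y2 + 46y3

Subject to:
  4y1 + 4y2 + 5y3 ≥ 22
  3y1 + 2y2 + 3y3 ≥ 15
  y1, y2, y3 ≥ 0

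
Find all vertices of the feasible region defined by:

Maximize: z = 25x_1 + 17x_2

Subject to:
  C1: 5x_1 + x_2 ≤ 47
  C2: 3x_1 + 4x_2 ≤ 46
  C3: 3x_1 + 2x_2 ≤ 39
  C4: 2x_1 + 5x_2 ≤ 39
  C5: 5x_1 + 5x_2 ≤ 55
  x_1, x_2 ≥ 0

(0, 0), (9.4, 0), (9, 2), (5.333, 5.667), (0, 7.8)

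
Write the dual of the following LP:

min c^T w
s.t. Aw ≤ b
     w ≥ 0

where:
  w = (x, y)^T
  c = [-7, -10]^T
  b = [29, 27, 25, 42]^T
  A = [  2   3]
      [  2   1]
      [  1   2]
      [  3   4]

Primal min cᵀx s.t. Ax ≤ b, x ≥ 0  →  Dual max −bᵀy s.t. Aᵀy ≥ −c, y ≥ 0.

Maximize: z = -29y1 - 27y2 - 25y3 - 42y4

Subject to:
  2y1 + 2y2 + y3 + 3y4 ≥ 7
  3y1 + y2 + 2y3 + 4y4 ≥ 10
  y1, y2, y3, y4 ≥ 0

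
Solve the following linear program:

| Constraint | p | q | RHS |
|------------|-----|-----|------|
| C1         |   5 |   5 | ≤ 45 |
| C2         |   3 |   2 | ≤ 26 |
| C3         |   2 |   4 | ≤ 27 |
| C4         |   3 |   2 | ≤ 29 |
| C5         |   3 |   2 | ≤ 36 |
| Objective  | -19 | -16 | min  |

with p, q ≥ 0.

Evaluate the objective at each vertex of the feasible region:
  z(0, 0) = 0
  z(8.667, 0) = -164.7
  z(8, 1) = -168  ←
  z(4.5, 4.5) = -157.5
  z(0, 6.75) = -108
The minimum is at p = 8, q = 1.

p = 8, q = 1, z = -168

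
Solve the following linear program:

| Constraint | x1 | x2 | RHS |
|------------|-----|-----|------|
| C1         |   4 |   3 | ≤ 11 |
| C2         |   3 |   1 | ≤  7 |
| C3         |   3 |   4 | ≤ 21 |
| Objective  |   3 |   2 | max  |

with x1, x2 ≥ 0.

Evaluate the objective at each vertex of the feasible region:
  z(0, 0) = 0
  z(2.333, 0) = 7
  z(2, 1) = 8  ←
  z(0, 3.667) = 7.333
The maximum is at x1 = 2, x2 = 1.

x1 = 2, x2 = 1, z = 8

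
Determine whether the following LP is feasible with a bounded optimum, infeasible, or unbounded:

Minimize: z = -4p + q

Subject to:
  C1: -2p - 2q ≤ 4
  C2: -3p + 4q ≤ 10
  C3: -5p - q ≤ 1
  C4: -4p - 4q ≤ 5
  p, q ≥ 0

Unbounded (objective can decrease without bound)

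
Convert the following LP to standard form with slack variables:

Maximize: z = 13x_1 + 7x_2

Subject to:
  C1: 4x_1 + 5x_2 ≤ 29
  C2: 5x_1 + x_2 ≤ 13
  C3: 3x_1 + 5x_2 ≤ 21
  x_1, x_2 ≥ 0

max z = 13x_1 + 7x_2

s.t.
  4x_1 + 5x_2 + s1 = 29
  5x_1 + x_2 + s2 = 13
  3x_1 + 5x_2 + s3 = 21
  x_1, x_2, s1, s2, s3 ≥ 0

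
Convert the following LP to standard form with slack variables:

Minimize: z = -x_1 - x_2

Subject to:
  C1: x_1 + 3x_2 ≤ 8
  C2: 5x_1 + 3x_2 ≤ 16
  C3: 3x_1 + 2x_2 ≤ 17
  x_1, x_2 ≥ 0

min z = -x_1 - x_2

s.t.
  x_1 + 3x_2 + s1 = 8
  5x_1 + 3x_2 + s2 = 16
  3x_1 + 2x_2 + s3 = 17
  x_1, x_2, s1, s2, s3 ≥ 0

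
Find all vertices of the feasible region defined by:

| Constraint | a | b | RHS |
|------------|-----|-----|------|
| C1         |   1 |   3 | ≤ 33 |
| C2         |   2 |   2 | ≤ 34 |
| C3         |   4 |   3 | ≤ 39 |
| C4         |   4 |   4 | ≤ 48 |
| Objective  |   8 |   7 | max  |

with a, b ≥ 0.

(0, 0), (9.75, 0), (3, 9), (1.5, 10.5), (0, 11)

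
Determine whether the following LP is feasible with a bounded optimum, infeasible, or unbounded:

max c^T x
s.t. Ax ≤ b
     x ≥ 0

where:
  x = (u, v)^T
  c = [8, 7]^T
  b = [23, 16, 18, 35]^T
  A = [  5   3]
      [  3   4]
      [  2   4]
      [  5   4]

Feasible with a bounded optimal solution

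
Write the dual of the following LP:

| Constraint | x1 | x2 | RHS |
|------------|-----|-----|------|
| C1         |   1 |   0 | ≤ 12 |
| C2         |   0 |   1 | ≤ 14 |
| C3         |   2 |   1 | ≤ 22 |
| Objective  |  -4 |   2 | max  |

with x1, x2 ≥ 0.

Primal max cᵀx s.t. Ax ≤ b, x ≥ 0  →  Dual min bᵀy s.t. Aᵀy ≥ c, y ≥ 0.

Minimize: z = 12y1 + 14y2 + 22y3

Subject to:
  y1 + 2y3 ≥ -4
  y2 + y3 ≥ 2
  y1, y2, y3 ≥ 0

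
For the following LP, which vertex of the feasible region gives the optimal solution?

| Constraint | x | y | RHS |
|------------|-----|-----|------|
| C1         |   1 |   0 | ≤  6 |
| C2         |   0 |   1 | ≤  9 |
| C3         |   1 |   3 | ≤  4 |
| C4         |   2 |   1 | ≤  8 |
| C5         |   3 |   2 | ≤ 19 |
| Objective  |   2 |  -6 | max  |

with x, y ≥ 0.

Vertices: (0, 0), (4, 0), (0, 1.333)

Evaluate the objective at each vertex of the feasible region:
  z(0, 0) = 0
  z(4, 0) = 8  ←
  z(0, 1.333) = -8
The maximum is at x = 4, y = 0.

(4, 0)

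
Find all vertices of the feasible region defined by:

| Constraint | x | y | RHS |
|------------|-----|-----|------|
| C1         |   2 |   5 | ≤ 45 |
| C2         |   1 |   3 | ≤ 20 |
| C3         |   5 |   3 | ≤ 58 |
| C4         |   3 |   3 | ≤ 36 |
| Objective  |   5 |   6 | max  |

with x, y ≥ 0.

(0, 0), (11.6, 0), (11, 1), (8, 4), (0, 6.667)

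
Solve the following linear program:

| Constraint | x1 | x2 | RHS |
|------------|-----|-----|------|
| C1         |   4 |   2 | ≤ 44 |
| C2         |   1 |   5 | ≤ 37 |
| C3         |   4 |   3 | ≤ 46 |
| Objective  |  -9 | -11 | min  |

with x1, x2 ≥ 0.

Evaluate the objective at each vertex of the feasible region:
  z(0, 0) = 0
  z(11, 0) = -99
  z(10, 2) = -112
  z(7, 6) = -129  ←
  z(0, 7.4) = -81.4
The minimum is at x1 = 7, x2 = 6.

x1 = 7, x2 = 6, z = -129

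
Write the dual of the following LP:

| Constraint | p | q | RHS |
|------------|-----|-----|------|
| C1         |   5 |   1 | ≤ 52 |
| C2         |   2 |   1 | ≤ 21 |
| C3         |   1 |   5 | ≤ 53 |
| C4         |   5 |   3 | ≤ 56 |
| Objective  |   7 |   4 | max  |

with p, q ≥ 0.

Primal max cᵀx s.t. Ax ≤ b, x ≥ 0  →  Dual min bᵀy s.t. Aᵀy ≥ c, y ≥ 0.

Minimize: z = 52y1 + 21y2 + 53y3 + 56y4

Subject to:
  5y1 + 2y2 + y3 + 5y4 ≥ 7
  y1 + y2 + 5y3 + 3y4 ≥ 4
  y1, y2, y3, y4 ≥ 0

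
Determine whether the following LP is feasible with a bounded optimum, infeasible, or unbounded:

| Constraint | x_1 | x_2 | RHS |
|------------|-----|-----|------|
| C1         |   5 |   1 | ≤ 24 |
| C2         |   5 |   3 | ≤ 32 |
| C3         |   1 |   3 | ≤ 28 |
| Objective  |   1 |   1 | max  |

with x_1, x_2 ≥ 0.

Feasible with a bounded optimal solution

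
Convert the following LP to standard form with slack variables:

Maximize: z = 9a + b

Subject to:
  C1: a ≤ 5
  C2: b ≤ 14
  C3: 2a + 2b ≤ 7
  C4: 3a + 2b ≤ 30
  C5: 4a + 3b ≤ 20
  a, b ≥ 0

max z = 9a + b

s.t.
  a + s1 = 5
  b + s2 = 14
  2a + 2b + s3 = 7
  3a + 2b + s4 = 30
  4a + 3b + s5 = 20
  a, b, s1, s2, s3, s4, s5 ≥ 0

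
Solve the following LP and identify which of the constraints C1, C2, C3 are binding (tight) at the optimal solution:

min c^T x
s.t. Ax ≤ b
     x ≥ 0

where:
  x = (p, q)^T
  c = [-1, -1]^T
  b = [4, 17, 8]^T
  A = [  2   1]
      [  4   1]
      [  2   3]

At p = 1, q = 2, compute slack b - a·x for each constraint:
  C1: 4 − 4 = 0  (binding)
  C2: 17 − 6 = 11  (slack)
  C3: 8 − 8 = 0  (binding)

Optimal: p = 1, q = 2
Binding: C1, C3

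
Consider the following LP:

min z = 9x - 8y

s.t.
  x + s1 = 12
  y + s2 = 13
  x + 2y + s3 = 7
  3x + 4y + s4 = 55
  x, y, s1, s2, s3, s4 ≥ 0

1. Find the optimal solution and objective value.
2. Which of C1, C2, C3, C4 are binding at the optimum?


1. x = 0, y = 3.5, z = -28
2. C3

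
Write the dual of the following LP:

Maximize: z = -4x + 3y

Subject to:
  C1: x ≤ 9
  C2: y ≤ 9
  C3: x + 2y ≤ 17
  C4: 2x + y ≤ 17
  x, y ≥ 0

Primal max cᵀx s.t. Ax ≤ b, x ≥ 0  →  Dual min bᵀy s.t. Aᵀy ≥ c, y ≥ 0.

Minimize: z = 9y1 + 9y2 + 17y3 + 17y4

Subject to:
  y1 + y3 + 2y4 ≥ -4
  y2 + 2y3 + y4 ≥ 3
  y1, y2, y3, y4 ≥ 0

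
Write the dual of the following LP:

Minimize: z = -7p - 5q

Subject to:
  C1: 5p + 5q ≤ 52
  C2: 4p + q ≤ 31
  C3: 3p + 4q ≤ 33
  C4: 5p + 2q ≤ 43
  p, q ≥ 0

Primal min cᵀx s.t. Ax ≤ b, x ≥ 0  →  Dual max −bᵀy s.t. Aᵀy ≥ −c, y ≥ 0.

Maximize: z = -52y1 - 31y2 - 33y3 - 43y4

Subject to:
  5y1 + 4y2 + 3y3 + 5y4 ≥ 7
  5y1 + y2 + 4y3 + 2y4 ≥ 5
  y1, y2, y3, y4 ≥ 0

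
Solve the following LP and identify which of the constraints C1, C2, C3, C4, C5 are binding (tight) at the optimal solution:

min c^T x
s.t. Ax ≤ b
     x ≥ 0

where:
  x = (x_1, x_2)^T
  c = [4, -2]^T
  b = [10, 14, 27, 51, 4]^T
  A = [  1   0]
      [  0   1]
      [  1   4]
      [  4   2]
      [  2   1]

At x_1 = 0, x_2 = 4, compute slack b - a·x for each constraint:
  C1: 10 − 0 = 10  (slack)
  C2: 14 − 4 = 10  (slack)
  C3: 27 − 16 = 11  (slack)
  C4: 51 − 8 = 43  (slack)
  C5: 4 − 4 = 0  (binding)

Optimal: x_1 = 0, x_2 = 4
Binding: C5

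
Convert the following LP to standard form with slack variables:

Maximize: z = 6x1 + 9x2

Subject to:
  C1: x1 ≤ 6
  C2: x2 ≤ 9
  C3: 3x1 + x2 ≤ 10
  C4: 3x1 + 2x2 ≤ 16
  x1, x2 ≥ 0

max z = 6x1 + 9x2

s.t.
  x1 + s1 = 6
  x2 + s2 = 9
  3x1 + x2 + s3 = 10
  3x1 + 2x2 + s4 = 16
  x1, x2, s1, s2, s3, s4 ≥ 0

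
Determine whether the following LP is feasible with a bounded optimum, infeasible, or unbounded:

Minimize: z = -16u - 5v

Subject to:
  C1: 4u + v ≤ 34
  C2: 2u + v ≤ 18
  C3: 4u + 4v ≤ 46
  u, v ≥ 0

Feasible with a bounded optimal solution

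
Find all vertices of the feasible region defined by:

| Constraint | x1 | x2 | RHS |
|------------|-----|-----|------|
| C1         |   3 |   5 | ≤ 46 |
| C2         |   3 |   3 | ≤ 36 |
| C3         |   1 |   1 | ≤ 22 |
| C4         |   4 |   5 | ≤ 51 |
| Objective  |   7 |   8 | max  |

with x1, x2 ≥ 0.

(0, 0), (12, 0), (9, 3), (5, 6.2), (0, 9.2)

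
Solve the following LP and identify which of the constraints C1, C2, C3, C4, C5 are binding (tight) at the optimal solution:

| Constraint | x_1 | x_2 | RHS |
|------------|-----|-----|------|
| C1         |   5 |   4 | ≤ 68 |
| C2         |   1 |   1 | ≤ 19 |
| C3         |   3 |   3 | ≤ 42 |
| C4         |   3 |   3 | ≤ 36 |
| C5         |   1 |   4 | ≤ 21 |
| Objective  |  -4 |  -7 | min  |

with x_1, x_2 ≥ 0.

At x_1 = 9, x_2 = 3, compute slack b - a·x for each constraint:
  C1: 68 − 57 = 11  (slack)
  C2: 19 − 12 = 7  (slack)
  C3: 42 − 36 = 6  (slack)
  C4: 36 − 36 = 0  (binding)
  C5: 21 − 21 = 0  (binding)

Optimal: x_1 = 9, x_2 = 3
Binding: C4, C5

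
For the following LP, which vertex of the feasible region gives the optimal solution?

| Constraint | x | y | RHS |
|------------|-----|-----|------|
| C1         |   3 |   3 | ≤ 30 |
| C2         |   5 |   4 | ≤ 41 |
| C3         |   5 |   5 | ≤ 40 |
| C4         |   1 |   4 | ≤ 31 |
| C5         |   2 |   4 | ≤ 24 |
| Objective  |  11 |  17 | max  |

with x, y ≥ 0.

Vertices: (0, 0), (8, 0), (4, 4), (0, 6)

Evaluate the objective at each vertex of the feasible region:
  z(0, 0) = 0
  z(8, 0) = 88
  z(4, 4) = 112  ←
  z(0, 6) = 102
The maximum is at x = 4, y = 4.

(4, 4)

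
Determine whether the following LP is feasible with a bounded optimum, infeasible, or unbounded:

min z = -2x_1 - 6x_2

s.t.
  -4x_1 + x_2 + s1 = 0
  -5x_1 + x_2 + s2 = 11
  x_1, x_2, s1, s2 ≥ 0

Unbounded (objective can decrease without bound)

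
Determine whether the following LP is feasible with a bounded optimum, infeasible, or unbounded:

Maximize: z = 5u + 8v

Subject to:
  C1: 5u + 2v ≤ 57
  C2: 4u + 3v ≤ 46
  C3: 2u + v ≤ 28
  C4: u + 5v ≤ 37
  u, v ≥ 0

Feasible with a bounded optimal solution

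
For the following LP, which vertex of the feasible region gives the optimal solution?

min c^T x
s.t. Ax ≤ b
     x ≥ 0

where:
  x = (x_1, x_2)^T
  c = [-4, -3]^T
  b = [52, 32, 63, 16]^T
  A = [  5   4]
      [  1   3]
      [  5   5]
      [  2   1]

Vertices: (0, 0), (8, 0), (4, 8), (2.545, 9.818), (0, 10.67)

Evaluate the objective at each vertex of the feasible region:
  z(0, 0) = 0
  z(8, 0) = -32
  z(4, 8) = -40  ←
  z(2.545, 9.818) = -39.64
  z(0, 10.67) = -32
The minimum is at x_1 = 4, x_2 = 8.

(4, 8)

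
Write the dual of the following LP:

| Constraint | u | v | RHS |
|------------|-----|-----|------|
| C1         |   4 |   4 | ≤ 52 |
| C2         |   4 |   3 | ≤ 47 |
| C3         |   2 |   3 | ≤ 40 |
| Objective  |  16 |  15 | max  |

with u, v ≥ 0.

Primal max cᵀx s.t. Ax ≤ b, x ≥ 0  →  Dual min bᵀy s.t. Aᵀy ≥ c, y ≥ 0.

Minimize: z = 52y1 + 47y2 + 40y3

Subject to:
  4y1 + 4y2 + 2y3 ≥ 16
  4y1 + 3y2 + 3y3 ≥ 15
  y1, y2, y3 ≥ 0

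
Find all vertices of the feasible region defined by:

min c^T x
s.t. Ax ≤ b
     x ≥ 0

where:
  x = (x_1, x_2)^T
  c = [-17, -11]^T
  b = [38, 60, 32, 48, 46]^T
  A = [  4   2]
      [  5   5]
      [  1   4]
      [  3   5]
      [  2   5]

(0, 0), (9.5, 0), (7, 5), (6, 6), (4.571, 6.857), (0, 8)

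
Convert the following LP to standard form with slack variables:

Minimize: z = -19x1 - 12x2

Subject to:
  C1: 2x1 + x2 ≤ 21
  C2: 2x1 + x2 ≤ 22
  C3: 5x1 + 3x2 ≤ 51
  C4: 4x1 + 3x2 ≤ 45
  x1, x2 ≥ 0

min z = -19x1 - 12x2

s.t.
  2x1 + x2 + s1 = 21
  2x1 + x2 + s2 = 22
  5x1 + 3x2 + s3 = 51
  4x1 + 3x2 + s4 = 45
  x1, x2, s1, s2, s3, s4 ≥ 0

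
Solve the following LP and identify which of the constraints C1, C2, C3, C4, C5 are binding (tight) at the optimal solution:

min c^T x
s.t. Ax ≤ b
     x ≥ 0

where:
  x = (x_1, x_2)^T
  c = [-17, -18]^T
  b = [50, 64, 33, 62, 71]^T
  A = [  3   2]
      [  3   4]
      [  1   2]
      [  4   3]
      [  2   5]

At x_1 = 8, x_2 = 10, compute slack b - a·x for each constraint:
  C1: 50 − 44 = 6  (slack)
  C2: 64 − 64 = 0  (binding)
  C3: 33 − 28 = 5  (slack)
  C4: 62 − 62 = 0  (binding)
  C5: 71 − 66 = 5  (slack)

Optimal: x_1 = 8, x_2 = 10
Binding: C2, C4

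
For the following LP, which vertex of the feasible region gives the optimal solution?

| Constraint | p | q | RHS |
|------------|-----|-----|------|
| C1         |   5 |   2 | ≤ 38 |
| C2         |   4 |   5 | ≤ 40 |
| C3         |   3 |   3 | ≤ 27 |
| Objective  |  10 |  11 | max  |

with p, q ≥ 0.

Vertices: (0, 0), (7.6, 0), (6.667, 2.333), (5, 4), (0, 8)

Evaluate the objective at each vertex of the feasible region:
  z(0, 0) = 0
  z(7.6, 0) = 76
  z(6.667, 2.333) = 92.33
  z(5, 4) = 94  ←
  z(0, 8) = 88
The maximum is at p = 5, q = 4.

(5, 4)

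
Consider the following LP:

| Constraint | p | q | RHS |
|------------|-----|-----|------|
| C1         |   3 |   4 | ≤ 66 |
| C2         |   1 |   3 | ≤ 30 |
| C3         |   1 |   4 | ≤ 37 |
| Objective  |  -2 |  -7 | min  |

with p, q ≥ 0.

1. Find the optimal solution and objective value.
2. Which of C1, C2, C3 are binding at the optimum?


1. p = 9, q = 7, z = -67
2. C2, C3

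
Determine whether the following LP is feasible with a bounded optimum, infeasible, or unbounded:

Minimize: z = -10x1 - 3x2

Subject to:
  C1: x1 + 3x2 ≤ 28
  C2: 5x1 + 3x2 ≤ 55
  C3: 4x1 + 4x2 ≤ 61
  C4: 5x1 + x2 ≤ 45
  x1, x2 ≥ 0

Feasible with a bounded optimal solution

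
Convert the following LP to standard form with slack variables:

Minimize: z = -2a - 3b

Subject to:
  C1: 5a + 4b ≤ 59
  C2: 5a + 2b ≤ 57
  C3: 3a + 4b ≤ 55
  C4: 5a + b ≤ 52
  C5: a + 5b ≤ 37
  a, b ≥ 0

min z = -2a - 3b

s.t.
  5a + 4b + s1 = 59
  5a + 2b + s2 = 57
  3a + 4b + s3 = 55
  5a + b + s4 = 52
  a + 5b + s5 = 37
  a, b, s1, s2, s3, s4, s5 ≥ 0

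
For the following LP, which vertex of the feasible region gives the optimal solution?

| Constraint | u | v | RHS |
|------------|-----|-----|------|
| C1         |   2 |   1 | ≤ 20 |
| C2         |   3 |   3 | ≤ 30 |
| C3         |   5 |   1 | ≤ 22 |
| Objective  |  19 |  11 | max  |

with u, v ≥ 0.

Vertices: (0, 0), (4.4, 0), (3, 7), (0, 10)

Evaluate the objective at each vertex of the feasible region:
  z(0, 0) = 0
  z(4.4, 0) = 83.6
  z(3, 7) = 134  ←
  z(0, 10) = 110
The maximum is at u = 3, v = 7.

(3, 7)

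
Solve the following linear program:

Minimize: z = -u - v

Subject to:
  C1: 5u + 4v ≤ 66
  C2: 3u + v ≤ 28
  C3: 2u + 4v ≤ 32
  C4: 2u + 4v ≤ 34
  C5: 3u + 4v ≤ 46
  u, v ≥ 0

Evaluate the objective at each vertex of the feasible region:
  z(0, 0) = 0
  z(9.333, 0) = -9.333
  z(8, 4) = -12  ←
  z(0, 8) = -8
The minimum is at u = 8, v = 4.

u = 8, v = 4, z = -12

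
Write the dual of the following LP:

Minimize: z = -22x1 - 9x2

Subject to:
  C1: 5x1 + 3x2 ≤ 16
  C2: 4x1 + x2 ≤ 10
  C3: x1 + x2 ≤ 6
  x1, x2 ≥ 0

Primal min cᵀx s.t. Ax ≤ b, x ≥ 0  →  Dual max −bᵀy s.t. Aᵀy ≥ −c, y ≥ 0.

Maximize: z = -16y1 - 10y2 - 6y3

Subject to:
  5y1 + 4y2 + y3 ≥ 22
  3y1 + y2 + y3 ≥ 9
  y1, y2, y3 ≥ 0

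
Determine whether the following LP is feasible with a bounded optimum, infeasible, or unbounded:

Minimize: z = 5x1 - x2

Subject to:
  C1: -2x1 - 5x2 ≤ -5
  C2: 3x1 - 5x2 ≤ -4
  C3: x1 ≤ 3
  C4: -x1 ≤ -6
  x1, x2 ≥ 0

Infeasible (no feasible solution exists)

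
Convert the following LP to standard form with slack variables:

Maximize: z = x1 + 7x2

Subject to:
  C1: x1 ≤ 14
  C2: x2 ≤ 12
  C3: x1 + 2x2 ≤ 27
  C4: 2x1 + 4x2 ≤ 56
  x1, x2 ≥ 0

max z = x1 + 7x2

s.t.
  x1 + s1 = 14
  x2 + s2 = 12
  x1 + 2x2 + s3 = 27
  2x1 + 4x2 + s4 = 56
  x1, x2, s1, s2, s3, s4 ≥ 0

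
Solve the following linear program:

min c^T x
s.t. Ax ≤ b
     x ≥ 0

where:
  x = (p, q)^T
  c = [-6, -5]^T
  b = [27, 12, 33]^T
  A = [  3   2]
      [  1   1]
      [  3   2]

Evaluate the objective at each vertex of the feasible region:
  z(0, 0) = 0
  z(9, 0) = -54
  z(3, 9) = -63  ←
  z(0, 12) = -60
The minimum is at p = 3, q = 9.

p = 3, q = 9, z = -63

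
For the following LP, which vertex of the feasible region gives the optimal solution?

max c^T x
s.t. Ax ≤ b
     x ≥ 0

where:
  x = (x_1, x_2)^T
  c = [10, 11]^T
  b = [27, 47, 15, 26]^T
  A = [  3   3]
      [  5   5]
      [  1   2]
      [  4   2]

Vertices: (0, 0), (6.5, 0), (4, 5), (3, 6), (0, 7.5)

Evaluate the objective at each vertex of the feasible region:
  z(0, 0) = 0
  z(6.5, 0) = 65
  z(4, 5) = 95
  z(3, 6) = 96  ←
  z(0, 7.5) = 82.5
The maximum is at x_1 = 3, x_2 = 6.

(3, 6)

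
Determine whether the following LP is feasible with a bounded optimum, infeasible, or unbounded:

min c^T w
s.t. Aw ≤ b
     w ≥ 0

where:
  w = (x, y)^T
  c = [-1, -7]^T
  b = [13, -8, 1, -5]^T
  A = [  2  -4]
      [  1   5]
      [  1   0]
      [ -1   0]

Infeasible (no feasible solution exists)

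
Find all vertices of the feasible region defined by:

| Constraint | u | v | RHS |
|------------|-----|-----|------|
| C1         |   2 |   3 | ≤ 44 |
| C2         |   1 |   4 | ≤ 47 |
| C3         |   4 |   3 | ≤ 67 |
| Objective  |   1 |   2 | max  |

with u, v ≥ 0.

(0, 0), (16.75, 0), (11.5, 7), (7, 10), (0, 11.75)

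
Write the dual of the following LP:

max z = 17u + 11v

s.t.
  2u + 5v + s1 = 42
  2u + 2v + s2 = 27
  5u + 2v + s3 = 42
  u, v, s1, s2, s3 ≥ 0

Primal max cᵀx s.t. Ax ≤ b, x ≥ 0  →  Dual min bᵀy s.t. Aᵀy ≥ c, y ≥ 0.

Minimize: z = 42y1 + 27y2 + 42y3

Subject to:
  2y1 + 2y2 + 5y3 ≥ 17
  5y1 + 2y2 + 2y3 ≥ 11
  y1, y2, y3 ≥ 0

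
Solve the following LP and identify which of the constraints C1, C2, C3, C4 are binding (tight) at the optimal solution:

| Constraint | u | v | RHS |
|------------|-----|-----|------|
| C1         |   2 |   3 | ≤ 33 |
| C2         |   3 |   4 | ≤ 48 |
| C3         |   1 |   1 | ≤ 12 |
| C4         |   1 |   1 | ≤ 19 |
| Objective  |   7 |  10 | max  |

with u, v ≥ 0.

At u = 3, v = 9, compute slack b - a·x for each constraint:
  C1: 33 − 33 = 0  (binding)
  C2: 48 − 45 = 3  (slack)
  C3: 12 − 12 = 0  (binding)
  C4: 19 − 12 = 7  (slack)

Optimal: u = 3, v = 9
Binding: C1, C3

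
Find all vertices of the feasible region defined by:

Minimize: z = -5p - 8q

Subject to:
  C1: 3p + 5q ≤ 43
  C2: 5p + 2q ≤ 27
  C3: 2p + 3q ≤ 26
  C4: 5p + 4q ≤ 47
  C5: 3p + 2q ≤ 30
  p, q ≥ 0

(0, 0), (5.4, 0), (2.636, 6.909), (1, 8), (0, 8.6)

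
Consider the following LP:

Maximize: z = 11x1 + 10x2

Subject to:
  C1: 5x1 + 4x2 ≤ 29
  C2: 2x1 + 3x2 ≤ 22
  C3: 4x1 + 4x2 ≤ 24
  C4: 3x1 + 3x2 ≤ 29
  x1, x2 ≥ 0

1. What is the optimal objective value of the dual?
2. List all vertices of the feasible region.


1. 65
2. (0, 0), (5.8, 0), (5, 1), (0, 6)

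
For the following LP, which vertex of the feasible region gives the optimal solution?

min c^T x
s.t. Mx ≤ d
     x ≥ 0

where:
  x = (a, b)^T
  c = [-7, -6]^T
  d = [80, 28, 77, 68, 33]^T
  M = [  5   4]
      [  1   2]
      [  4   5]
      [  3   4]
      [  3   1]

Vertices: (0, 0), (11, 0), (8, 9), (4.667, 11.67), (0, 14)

Evaluate the objective at each vertex of the feasible region:
  z(0, 0) = 0
  z(11, 0) = -77
  z(8, 9) = -110  ←
  z(4.667, 11.67) = -102.7
  z(0, 14) = -84
The minimum is at a = 8, b = 9.

(8, 9)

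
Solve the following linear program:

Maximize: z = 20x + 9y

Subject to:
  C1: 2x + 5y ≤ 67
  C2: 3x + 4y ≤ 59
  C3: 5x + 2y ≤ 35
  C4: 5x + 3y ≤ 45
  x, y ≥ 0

Evaluate the objective at each vertex of the feasible region:
  z(0, 0) = 0
  z(7, 0) = 140
  z(3, 10) = 150  ←
  z(1.263, 12.89) = 141.3
  z(0, 13.4) = 120.6
The maximum is at x = 3, y = 10.

x = 3, y = 10, z = 150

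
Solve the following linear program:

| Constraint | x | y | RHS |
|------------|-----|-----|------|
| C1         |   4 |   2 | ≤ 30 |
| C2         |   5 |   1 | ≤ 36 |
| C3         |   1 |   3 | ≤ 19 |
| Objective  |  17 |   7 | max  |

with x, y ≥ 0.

Evaluate the objective at each vertex of the feasible region:
  z(0, 0) = 0
  z(7.2, 0) = 122.4
  z(7, 1) = 126  ←
  z(5.2, 4.6) = 120.6
  z(0, 6.333) = 44.33
The maximum is at x = 7, y = 1.

x = 7, y = 1, z = 126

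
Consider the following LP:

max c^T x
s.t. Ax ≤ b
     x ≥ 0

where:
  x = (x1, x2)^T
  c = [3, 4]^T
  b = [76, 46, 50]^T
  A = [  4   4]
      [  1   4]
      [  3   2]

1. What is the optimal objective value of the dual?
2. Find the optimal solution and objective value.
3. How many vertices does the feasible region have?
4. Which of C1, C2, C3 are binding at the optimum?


1. 66
2. x1 = 10, x2 = 9, z = 66
3. 5
4. C1, C2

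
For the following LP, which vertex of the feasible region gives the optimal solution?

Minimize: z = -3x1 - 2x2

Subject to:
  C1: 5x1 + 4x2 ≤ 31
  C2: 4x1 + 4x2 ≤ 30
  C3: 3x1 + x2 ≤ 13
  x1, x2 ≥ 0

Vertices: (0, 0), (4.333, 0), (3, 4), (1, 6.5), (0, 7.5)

Evaluate the objective at each vertex of the feasible region:
  z(0, 0) = 0
  z(4.333, 0) = -13
  z(3, 4) = -17  ←
  z(1, 6.5) = -16
  z(0, 7.5) = -15
The minimum is at x1 = 3, x2 = 4.

(3, 4)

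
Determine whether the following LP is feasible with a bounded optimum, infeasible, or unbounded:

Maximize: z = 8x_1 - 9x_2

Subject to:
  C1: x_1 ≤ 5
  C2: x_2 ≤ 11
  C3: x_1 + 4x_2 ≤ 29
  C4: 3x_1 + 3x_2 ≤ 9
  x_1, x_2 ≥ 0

Feasible with a bounded optimal solution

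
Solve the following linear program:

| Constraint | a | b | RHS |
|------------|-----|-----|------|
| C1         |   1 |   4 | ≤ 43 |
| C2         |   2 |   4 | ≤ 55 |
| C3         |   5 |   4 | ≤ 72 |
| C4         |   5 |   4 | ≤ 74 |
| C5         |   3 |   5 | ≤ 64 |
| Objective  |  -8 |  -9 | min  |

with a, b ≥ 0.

Evaluate the objective at each vertex of the feasible region:
  z(0, 0) = 0
  z(14.4, 0) = -115.2
  z(8, 8) = -136  ←
  z(5.857, 9.286) = -130.4
  z(0, 10.75) = -96.75
The minimum is at a = 8, b = 8.

a = 8, b = 8, z = -136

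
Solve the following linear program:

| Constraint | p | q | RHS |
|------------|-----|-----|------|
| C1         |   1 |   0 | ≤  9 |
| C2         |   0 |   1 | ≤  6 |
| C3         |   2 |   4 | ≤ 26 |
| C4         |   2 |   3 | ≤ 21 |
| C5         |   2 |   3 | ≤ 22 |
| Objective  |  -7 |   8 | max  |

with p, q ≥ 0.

Evaluate the objective at each vertex of the feasible region:
  z(0, 0) = 0
  z(9, 0) = -63
  z(9, 1) = -55
  z(3, 5) = 19
  z(1, 6) = 41
  z(0, 6) = 48  ←
The maximum is at p = 0, q = 6.

p = 0, q = 6, z = 48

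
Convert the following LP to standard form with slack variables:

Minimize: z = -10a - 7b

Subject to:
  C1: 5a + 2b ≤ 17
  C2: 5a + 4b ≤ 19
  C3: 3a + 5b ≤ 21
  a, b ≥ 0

min z = -10a - 7b

s.t.
  5a + 2b + s1 = 17
  5a + 4b + s2 = 19
  3a + 5b + s3 = 21
  a, b, s1, s2, s3 ≥ 0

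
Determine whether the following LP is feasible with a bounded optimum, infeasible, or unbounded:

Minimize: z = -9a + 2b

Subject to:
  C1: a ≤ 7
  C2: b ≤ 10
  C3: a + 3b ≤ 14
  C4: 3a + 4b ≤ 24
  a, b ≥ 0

Feasible with a bounded optimal solution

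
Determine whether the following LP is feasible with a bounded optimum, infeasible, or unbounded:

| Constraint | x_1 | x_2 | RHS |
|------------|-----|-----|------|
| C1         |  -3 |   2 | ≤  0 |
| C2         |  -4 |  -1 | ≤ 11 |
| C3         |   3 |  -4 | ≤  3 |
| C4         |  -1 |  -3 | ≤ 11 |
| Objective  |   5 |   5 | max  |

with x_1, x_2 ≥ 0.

Unbounded (objective can increase without bound)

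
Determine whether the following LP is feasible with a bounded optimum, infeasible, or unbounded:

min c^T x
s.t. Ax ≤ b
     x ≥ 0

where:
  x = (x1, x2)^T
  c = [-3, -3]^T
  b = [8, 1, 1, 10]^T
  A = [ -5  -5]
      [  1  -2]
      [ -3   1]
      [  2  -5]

Unbounded (objective can decrease without bound)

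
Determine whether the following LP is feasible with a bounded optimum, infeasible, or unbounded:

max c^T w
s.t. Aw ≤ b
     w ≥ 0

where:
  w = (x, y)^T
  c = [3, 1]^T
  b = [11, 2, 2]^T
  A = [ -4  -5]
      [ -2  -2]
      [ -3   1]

Unbounded (objective can increase without bound)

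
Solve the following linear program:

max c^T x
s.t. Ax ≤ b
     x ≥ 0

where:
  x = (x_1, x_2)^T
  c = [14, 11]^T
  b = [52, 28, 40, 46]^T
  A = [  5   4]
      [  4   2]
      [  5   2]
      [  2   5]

Evaluate the objective at each vertex of the feasible region:
  z(0, 0) = 0
  z(7, 0) = 98
  z(3, 8) = 130  ←
  z(0, 9.2) = 101.2
The maximum is at x_1 = 3, x_2 = 8.

x_1 = 3, x_2 = 8, z = 130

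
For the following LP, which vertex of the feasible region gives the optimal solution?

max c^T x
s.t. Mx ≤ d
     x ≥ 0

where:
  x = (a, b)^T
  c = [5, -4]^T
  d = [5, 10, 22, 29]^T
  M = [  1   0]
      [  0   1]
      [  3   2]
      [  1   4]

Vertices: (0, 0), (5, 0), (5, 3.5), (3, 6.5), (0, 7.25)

Evaluate the objective at each vertex of the feasible region:
  z(0, 0) = 0
  z(5, 0) = 25  ←
  z(5, 3.5) = 11
  z(3, 6.5) = -11
  z(0, 7.25) = -29
The maximum is at a = 5, b = 0.

(5, 0)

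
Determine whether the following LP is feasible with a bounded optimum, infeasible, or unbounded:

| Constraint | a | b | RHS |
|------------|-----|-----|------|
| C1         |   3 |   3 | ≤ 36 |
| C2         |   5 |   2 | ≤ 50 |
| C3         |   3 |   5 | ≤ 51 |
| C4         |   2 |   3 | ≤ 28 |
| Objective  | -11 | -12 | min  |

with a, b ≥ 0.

Feasible with a bounded optimal solution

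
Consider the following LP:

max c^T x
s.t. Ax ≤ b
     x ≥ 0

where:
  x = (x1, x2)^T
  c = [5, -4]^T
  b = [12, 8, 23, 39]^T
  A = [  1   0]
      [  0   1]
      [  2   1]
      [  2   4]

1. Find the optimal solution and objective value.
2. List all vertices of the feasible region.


1. x1 = 11.5, x2 = 0, z = 57.5
2. (0, 0), (11.5, 0), (8.833, 5.333), (3.5, 8), (0, 8)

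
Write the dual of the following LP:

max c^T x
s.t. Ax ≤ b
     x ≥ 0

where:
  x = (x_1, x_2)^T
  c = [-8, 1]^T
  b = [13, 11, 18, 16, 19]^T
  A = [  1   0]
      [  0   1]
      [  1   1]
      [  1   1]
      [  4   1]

Primal max cᵀx s.t. Ax ≤ b, x ≥ 0  →  Dual min bᵀy s.t. Aᵀy ≥ c, y ≥ 0.

Minimize: z = 13y1 + 11y2 + 18y3 + 16y4 + 19y5

Subject to:
  y1 + y3 + y4 + 4y5 ≥ -8
  y2 + y3 + y4 + y5 ≥ 1
  y1, y2, y3, y4, y5 ≥ 0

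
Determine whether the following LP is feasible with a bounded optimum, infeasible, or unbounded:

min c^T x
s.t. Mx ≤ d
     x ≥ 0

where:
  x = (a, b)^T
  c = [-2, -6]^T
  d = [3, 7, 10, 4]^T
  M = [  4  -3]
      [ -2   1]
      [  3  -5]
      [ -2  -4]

Unbounded (objective can decrease without bound)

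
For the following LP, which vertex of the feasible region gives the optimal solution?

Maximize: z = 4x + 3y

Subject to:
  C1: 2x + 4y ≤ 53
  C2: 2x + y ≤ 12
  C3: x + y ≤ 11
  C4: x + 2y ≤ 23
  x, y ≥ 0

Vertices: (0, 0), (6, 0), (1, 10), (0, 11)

Evaluate the objective at each vertex of the feasible region:
  z(0, 0) = 0
  z(6, 0) = 24
  z(1, 10) = 34  ←
  z(0, 11) = 33
The maximum is at x = 1, y = 10.

(1, 10)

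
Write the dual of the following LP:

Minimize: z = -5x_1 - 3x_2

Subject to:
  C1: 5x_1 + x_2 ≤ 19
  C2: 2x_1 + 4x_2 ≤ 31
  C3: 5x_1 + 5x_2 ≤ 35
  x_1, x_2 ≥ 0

Primal min cᵀx s.t. Ax ≤ b, x ≥ 0  →  Dual max −bᵀy s.t. Aᵀy ≥ −c, y ≥ 0.

Maximize: z = -19y1 - 31y2 - 35y3

Subject to:
  5y1 + 2y2 + 5y3 ≥ 5
  y1 + 4y2 + 5y3 ≥ 3
  y1, y2, y3 ≥ 0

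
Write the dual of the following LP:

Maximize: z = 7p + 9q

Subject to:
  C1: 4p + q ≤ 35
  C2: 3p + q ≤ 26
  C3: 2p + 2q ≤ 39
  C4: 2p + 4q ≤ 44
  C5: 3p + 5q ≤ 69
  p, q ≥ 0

Primal max cᵀx s.t. Ax ≤ b, x ≥ 0  →  Dual min bᵀy s.t. Aᵀy ≥ c, y ≥ 0.

Minimize: z = 35y1 + 26y2 + 39y3 + 44y4 + 69y5

Subject to:
  4y1 + 3y2 + 2y3 + 2y4 + 3y5 ≥ 7
  y1 + y2 + 2y3 + 4y4 + 5y5 ≥ 9
  y1, y2, y3, y4, y5 ≥ 0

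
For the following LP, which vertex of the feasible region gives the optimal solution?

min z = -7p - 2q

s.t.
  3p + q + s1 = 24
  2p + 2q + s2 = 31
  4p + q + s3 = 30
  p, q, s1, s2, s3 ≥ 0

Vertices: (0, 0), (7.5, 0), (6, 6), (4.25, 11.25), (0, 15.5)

Evaluate the objective at each vertex of the feasible region:
  z(0, 0) = 0
  z(7.5, 0) = -52.5
  z(6, 6) = -54  ←
  z(4.25, 11.25) = -52.25
  z(0, 15.5) = -31
The minimum is at p = 6, q = 6.

(6, 6)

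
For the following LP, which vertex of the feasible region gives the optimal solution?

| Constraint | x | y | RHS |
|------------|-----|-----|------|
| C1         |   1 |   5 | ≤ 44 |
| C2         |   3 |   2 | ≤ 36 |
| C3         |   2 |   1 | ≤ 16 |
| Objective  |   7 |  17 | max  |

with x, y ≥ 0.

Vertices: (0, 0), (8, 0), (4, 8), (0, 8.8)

Evaluate the objective at each vertex of the feasible region:
  z(0, 0) = 0
  z(8, 0) = 56
  z(4, 8) = 164  ←
  z(0, 8.8) = 149.6
The maximum is at x = 4, y = 8.

(4, 8)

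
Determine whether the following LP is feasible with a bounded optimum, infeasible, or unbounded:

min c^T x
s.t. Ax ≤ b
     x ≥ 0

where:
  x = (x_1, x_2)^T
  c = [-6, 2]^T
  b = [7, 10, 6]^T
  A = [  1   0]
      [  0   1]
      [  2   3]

Feasible with a bounded optimal solution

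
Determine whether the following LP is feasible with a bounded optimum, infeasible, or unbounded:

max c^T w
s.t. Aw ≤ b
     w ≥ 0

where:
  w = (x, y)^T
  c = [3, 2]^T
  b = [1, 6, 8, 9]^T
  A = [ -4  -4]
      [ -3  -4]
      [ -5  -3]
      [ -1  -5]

Unbounded (objective can increase without bound)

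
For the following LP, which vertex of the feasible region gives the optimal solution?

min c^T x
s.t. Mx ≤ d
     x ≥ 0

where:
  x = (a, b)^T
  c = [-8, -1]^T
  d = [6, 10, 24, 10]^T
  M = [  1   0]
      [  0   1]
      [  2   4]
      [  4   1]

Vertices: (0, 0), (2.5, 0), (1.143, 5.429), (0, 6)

Evaluate the objective at each vertex of the feasible region:
  z(0, 0) = 0
  z(2.5, 0) = -20  ←
  z(1.143, 5.429) = -14.57
  z(0, 6) = -6
The minimum is at a = 2.5, b = 0.

(2.5, 0)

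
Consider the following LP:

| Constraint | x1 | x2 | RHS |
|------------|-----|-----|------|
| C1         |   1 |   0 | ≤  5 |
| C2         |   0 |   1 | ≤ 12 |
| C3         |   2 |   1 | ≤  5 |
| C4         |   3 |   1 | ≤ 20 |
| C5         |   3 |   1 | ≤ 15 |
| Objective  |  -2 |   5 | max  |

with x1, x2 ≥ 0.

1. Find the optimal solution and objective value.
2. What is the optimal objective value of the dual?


1. x1 = 0, x2 = 5, z = 25
2. 25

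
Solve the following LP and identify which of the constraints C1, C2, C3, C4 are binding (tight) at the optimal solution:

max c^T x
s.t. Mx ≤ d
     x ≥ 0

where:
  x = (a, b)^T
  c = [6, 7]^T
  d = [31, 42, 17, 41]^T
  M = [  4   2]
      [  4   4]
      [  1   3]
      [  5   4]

At a = 5, b = 4, compute slack b - a·x for each constraint:
  C1: 31 − 28 = 3  (slack)
  C2: 42 − 36 = 6  (slack)
  C3: 17 − 17 = 0  (binding)
  C4: 41 − 41 = 0  (binding)

Optimal: a = 5, b = 4
Binding: C3, C4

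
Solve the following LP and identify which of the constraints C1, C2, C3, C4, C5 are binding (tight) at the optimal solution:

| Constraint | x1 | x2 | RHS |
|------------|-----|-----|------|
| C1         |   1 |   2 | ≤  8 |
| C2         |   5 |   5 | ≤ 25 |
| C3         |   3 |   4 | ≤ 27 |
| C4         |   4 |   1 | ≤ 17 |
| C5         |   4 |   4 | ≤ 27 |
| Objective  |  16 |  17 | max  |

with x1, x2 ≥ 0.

At x1 = 2, x2 = 3, compute slack b - a·x for each constraint:
  C1: 8 − 8 = 0  (binding)
  C2: 25 − 25 = 0  (binding)
  C3: 27 − 18 = 9  (slack)
  C4: 17 − 11 = 6  (slack)
  C5: 27 − 20 = 7  (slack)

Optimal: x1 = 2, x2 = 3
Binding: C1, C2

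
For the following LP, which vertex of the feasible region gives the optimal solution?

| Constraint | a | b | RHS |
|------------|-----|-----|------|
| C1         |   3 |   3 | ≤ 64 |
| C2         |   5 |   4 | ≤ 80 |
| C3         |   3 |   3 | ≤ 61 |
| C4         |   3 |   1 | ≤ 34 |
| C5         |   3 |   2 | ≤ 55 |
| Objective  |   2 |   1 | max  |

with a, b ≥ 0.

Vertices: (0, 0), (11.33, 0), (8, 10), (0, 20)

Evaluate the objective at each vertex of the feasible region:
  z(0, 0) = 0
  z(11.33, 0) = 22.67
  z(8, 10) = 26  ←
  z(0, 20) = 20
The maximum is at a = 8, b = 10.

(8, 10)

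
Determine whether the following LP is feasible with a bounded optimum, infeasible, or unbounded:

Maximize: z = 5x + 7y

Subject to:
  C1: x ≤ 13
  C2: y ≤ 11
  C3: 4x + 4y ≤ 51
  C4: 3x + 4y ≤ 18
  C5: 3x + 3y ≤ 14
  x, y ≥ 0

Feasible with a bounded optimal solution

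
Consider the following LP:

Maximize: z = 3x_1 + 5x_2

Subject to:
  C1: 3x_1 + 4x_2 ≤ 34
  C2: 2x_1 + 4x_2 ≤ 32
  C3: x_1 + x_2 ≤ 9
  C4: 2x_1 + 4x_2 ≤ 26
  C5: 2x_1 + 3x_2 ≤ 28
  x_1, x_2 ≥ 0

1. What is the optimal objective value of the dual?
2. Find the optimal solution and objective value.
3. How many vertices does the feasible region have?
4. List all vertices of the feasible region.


1. 35
2. x_1 = 5, x_2 = 4, z = 35
3. 4
4. (0, 0), (9, 0), (5, 4), (0, 6.5)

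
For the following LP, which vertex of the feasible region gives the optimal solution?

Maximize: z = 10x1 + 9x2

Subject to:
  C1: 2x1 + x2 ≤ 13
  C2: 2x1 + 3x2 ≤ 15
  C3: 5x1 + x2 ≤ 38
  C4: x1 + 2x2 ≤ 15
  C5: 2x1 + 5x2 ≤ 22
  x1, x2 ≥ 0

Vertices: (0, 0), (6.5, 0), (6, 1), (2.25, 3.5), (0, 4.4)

Evaluate the objective at each vertex of the feasible region:
  z(0, 0) = 0
  z(6.5, 0) = 65
  z(6, 1) = 69  ←
  z(2.25, 3.5) = 54
  z(0, 4.4) = 39.6
The maximum is at x1 = 6, x2 = 1.

(6, 1)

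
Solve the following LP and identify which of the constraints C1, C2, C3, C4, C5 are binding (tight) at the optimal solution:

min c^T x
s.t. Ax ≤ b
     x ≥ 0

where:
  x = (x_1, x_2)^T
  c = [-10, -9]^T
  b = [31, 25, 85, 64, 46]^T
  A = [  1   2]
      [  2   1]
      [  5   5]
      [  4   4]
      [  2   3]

At x_1 = 9, x_2 = 7, compute slack b - a·x for each constraint:
  C1: 31 − 23 = 8  (slack)
  C2: 25 − 25 = 0  (binding)
  C3: 85 − 80 = 5  (slack)
  C4: 64 − 64 = 0  (binding)
  C5: 46 − 39 = 7  (slack)

Optimal: x_1 = 9, x_2 = 7
Binding: C2, C4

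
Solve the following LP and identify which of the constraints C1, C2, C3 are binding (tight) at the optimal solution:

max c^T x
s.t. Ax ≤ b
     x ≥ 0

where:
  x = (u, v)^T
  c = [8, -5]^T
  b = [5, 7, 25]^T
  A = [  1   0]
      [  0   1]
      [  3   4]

At u = 5, v = 0, compute slack b - a·x for each constraint:
  C1: 5 − 5 = 0  (binding)
  C2: 7 − 0 = 7  (slack)
  C3: 25 − 15 = 10  (slack)

Optimal: u = 5, v = 0
Binding: C1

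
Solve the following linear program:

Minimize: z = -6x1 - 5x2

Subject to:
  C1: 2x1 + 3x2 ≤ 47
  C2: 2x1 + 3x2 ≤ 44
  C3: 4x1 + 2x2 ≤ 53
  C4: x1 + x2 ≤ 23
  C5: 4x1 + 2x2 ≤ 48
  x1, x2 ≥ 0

Evaluate the objective at each vertex of the feasible region:
  z(0, 0) = 0
  z(12, 0) = -72
  z(7, 10) = -92  ←
  z(0, 14.67) = -73.33
The minimum is at x1 = 7, x2 = 10.

x1 = 7, x2 = 10, z = -92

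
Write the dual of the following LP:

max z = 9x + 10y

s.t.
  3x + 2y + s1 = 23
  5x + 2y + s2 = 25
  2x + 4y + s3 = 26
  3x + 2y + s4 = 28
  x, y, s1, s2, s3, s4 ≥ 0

Primal max cᵀx s.t. Ax ≤ b, x ≥ 0  →  Dual min bᵀy s.t. Aᵀy ≥ c, y ≥ 0.

Minimize: z = 23y1 + 25y2 + 26y3 + 28y4

Subject to:
  3y1 + 5y2 + 2y3 + 3y4 ≥ 9
  2y1 + 2y2 + 4y3 + 2y4 ≥ 10
  y1, y2, y3, y4 ≥ 0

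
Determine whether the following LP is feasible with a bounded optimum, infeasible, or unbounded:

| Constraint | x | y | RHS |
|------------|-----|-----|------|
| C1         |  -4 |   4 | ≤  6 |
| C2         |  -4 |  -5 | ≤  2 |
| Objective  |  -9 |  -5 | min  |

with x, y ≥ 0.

Unbounded (objective can decrease without bound)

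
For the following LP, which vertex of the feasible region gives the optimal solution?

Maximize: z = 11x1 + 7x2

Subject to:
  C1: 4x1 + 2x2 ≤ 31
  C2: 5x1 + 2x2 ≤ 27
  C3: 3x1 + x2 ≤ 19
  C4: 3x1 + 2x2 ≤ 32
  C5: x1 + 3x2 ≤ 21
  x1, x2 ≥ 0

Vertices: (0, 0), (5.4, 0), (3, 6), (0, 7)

Evaluate the objective at each vertex of the feasible region:
  z(0, 0) = 0
  z(5.4, 0) = 59.4
  z(3, 6) = 75  ←
  z(0, 7) = 49
The maximum is at x1 = 3, x2 = 6.

(3, 6)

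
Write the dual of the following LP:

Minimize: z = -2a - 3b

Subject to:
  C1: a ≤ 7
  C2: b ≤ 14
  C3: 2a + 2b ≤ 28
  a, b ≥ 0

Primal min cᵀx s.t. Ax ≤ b, x ≥ 0  →  Dual max −bᵀy s.t. Aᵀy ≥ −c, y ≥ 0.

Maximize: z = -7y1 - 14y2 - 28y3

Subject to:
  y1 + 2y3 ≥ 2
  y2 + 2y3 ≥ 3
  y1, y2, y3 ≥ 0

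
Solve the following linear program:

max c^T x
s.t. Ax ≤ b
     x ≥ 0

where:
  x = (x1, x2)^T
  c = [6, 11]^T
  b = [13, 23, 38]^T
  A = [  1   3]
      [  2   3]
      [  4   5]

Evaluate the objective at each vertex of the feasible region:
  z(0, 0) = 0
  z(9.5, 0) = 57
  z(7, 2) = 64  ←
  z(0, 4.333) = 47.67
The maximum is at x1 = 7, x2 = 2.

x1 = 7, x2 = 2, z = 64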